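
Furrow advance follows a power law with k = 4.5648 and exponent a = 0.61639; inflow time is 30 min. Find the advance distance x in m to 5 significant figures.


Approach: apply the power-law advance function, x = k*t^a.
x = 4.5648 * 30^0.61639 = 37.145 m
Therefore the advance distance x = 37.145 m.


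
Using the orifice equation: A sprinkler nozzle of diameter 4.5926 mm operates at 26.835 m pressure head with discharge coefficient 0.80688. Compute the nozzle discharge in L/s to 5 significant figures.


Approach: apply the orifice equation, Q = Cd*A*sqrt(2*g*h), A = pi*(d/2)^2.
A = pi*(4.5926e-3/2)^2 = 1.656560e-05 m^2
Q = 0.80688 * 1.656560e-05 * sqrt(2*9.81*26.835) * 1000 = 0.30670 L/s
Therefore the nozzle discharge = 0.30670 L/s.


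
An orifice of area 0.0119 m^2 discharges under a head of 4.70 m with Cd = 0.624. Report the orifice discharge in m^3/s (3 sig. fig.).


Approach: apply the orifice equation, Q = Cd*A*sqrt(2*g*h).
Q = 0.624 * 0.0119 * sqrt(2*9.81*4.70) = 0.0713 m^3/s
Therefore the orifice discharge = 0.0713 m^3/s.


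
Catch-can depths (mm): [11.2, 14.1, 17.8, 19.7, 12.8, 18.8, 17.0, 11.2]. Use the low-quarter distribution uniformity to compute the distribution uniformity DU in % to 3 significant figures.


Approach: apply the low-quarter distribution uniformity, DU = (mean of lowest quarter of readings / overall mean)*100.
sorted lowest 2 of 8: [11.2, 11.2] -> mean = 11.200 mm
overall mean = 15.325 mm
DU = (11.200/15.325)*100 = 73.1 %
Therefore the distribution uniformity DU = 73.1 %.


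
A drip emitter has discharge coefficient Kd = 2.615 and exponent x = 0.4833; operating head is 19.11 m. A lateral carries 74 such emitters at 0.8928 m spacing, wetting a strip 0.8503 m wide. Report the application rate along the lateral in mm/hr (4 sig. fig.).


Approach: apply the emitter equation with a lateral mass balance, q = Kd*h^x; Q = n*q; rate = Q/(n*spacing*width).
Step 1 — single emitter flow (q = Kd*h^x):
  q = 2.615 * 19.11^0.4833 = 10.8819 L/hr
Step 2 — total lateral flow: Q = 74 * 10.8819 = 805.261 L/hr
Step 3 — wetted area: A = 74 * 0.8928 * 0.8503 = 56.1769 m^2
Step 4 — application rate: Q/A = 805.261/56.1769 = 14.33 mm/hr
Therefore the application rate along the lateral = 14.33 mm/hr.


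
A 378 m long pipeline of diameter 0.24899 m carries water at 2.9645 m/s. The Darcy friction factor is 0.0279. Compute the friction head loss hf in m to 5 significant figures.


Approach: apply the Darcy-Weisbach equation, hf = f*(L/D)*(v^2/(2g)).
hf = 0.0279 * (378/0.24899) * (2.9645^2 / (2*9.81))
hf = 18.972 m
Therefore the friction head loss hf = 18.972 m.


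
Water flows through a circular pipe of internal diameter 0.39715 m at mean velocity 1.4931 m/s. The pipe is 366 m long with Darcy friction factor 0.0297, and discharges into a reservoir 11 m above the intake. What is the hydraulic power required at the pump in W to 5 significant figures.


Approach: apply continuity + Darcy-Weisbach + hydraulic power, Q = A*v; hf = f*(L/D)*(v^2/(2g)); H = static + hf; P = rho*g*Q*H.
Step 1 — flow rate (continuity, Q = A*v):
  A = pi*(0.39715/2)^2 = 0.1238794 m^2
  Q = 0.1238794 * 1.4931 = 0.1849643 m^3/s
Step 2 — friction head loss (Darcy-Weisbach):
  hf = 0.0297 * (366/0.39715) * (1.4931^2 / (2*9.81))
  hf = 3.110010 m
Step 3 — total head: H = 11 + 3.110010 = 14.11001 m
Step 4 — hydraulic power (P = rho*g*Q*H):
  P = 1000 * 9.81 * 0.1849643 * 14.11001 = 25603 W
Therefore the hydraulic power required at the pump = 25603 W.


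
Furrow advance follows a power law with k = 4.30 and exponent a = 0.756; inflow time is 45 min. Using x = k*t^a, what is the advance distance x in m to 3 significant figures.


x = 4.30 * 45^0.756 = 76.4 m
Therefore the advance distance x = 76.4 m.


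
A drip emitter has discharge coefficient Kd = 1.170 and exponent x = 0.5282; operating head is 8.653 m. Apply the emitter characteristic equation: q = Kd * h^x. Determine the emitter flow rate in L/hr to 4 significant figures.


q = 1.170 * 8.653^0.5282 = 3.658 L/hr
Therefore the emitter flow rate = 3.658 L/hr.


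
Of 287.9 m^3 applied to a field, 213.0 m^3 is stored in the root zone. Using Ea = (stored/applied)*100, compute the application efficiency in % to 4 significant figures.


Ea = (213.0/287.9)*100 = 73.98 %
Therefore the application efficiency = 73.98 %.


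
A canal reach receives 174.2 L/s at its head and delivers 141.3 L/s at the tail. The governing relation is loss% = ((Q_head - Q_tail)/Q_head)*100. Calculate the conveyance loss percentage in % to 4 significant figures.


loss = ((174.2 - 141.3)/174.2)*100 = 18.89 %
Therefore the conveyance loss percentage = 18.89 %.


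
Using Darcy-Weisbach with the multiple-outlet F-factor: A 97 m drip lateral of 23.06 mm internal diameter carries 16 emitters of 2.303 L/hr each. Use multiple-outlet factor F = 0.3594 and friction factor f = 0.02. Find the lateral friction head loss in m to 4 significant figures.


Approach: apply Darcy-Weisbach with the multiple-outlet F-factor, Q = n*q/(3600*1000) m^3/s; v = Q/A; hf = F*f*(L/D)*(v^2/(2g)).
Q = 16*2.303/(3600*1000) = 1.02356e-05 m^3/s
A = pi*(23.06e-3/2)^2 = 4.17646e-04 m^2, so v = Q/A = 0.0245077 m/s
hf = 0.3594*0.02*(97/0.02306)*(0.0245077^2/(2*9.81)) = 0.0009256 m
Therefore the lateral friction head loss = 0.0009256 m.


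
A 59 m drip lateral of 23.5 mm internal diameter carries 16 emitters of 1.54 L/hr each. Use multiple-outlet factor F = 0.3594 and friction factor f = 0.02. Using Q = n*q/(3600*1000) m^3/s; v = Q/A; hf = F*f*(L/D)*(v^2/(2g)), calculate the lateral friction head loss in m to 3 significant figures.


Q = 16*1.54/(3600*1000) = 6.8444e-06 m^3/s
A = pi*(23.5e-3/2)^2 = 4.3374e-04 m^2, so v = Q/A = 0.015780 m/s
hf = 0.3594*0.02*(59/0.0235)*(0.015780^2/(2*9.81)) = 0.000229 m
Therefore the lateral friction head loss = 0.000229 m.


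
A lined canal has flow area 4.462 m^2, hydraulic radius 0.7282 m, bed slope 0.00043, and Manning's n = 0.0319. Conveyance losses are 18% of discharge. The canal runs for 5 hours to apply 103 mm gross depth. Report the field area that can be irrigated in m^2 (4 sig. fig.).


Approach: apply Manning's equation with a conveyance and depth budget, Q = (1/n)*A*R^(2/3)*S^(1/2); Q_field = Q*(1-loss); Area = Q_field*t/(d/1000).
Step 1 — canal discharge (Manning's equation):
  Q = (1/0.0319) * 4.462 * 0.7282^(2/3) * 0.00043^(1/2) = 2.34769 m^3/s
Step 2 — delivered flow: Q_field = 2.34769*(1 - 18/100) = 1.92510 m^3/s
Step 3 — volume delivered: V = 1.92510 * 5*3600 = 34651.9 m^3
Step 4 — area served: A = V / (depth/1000) = 34651.9 / 0.103 = 336400 m^2
Therefore the field area that can be irrigated = 336400 m^2.


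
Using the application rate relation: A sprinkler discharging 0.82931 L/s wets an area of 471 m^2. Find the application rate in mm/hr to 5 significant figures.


Approach: apply the application rate relation, rate = (Q/A)*3600.
rate = (0.82931 / 471) * 3600 = 6.3387 mm/hr
Therefore the application rate = 6.3387 mm/hr.


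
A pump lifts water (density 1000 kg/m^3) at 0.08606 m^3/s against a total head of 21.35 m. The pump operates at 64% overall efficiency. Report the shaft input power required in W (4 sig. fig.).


Approach: apply hydraulic power then efficiency conversion, P = rho*g*Q*H; P_in = P/eta.
Step 1 — hydraulic power (P = rho*g*Q*H):
  P = 1000 * 9.81 * 0.08606 * 21.35 = 18024.7 W
Step 2 — input power: P_in = P/eta = 18024.7 / 0.64 = 28160 W
Therefore the shaft input power required = 28160 W.


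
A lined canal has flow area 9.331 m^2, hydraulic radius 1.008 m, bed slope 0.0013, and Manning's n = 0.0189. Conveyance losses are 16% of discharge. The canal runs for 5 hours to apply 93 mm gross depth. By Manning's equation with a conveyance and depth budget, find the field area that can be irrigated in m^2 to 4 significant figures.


Approach: apply Manning's equation with a conveyance and depth budget, Q = (1/n)*A*R^(2/3)*S^(1/2); Q_field = Q*(1-loss); Area = Q_field*t/(d/1000).
Step 1 — canal discharge (Manning's equation):
  Q = (1/0.0189) * 9.331 * 1.008^(2/3) * 0.0013^(1/2) = 17.8956 m^3/s
Step 2 — delivered flow: Q_field = 17.8956*(1 - 16/100) = 15.0323 m^3/s
Step 3 — volume delivered: V = 15.0323 * 5*3600 = 270581 m^3
Step 4 — area served: A = V / (depth/1000) = 270581 / 0.093 = 2909000 m^2
Therefore the field area that can be irrigated = 2909000 m^2.


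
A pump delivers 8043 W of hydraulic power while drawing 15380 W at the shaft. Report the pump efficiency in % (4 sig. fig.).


Approach: apply the efficiency ratio, eta = (P_out/P_in)*100.
eta = (8043 / 15380) * 100 = 52.30 %
Therefore the pump efficiency = 52.30 %.


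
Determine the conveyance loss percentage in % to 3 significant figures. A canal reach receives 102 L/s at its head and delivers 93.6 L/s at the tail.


Approach: apply the conveyance loss ratio, loss% = ((Q_head - Q_tail)/Q_head)*100.
loss = ((102 - 93.6)/102)*100 = 8.24 %
Therefore the conveyance loss percentage = 8.24 %.


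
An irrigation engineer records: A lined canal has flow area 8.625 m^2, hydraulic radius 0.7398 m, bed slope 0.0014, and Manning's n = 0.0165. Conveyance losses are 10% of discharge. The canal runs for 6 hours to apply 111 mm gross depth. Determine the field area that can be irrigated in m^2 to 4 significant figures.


Approach: apply Manning's equation with a conveyance and depth budget, Q = (1/n)*A*R^(2/3)*S^(1/2); Q_field = Q*(1-loss); Area = Q_field*t/(d/1000).
Step 1 — canal discharge (Manning's equation):
  Q = (1/0.0165) * 8.625 * 0.7398^(2/3) * 0.0014^(1/2) = 15.9986 m^3/s
Step 2 — delivered flow: Q_field = 15.9986*(1 - 10/100) = 14.3987 m^3/s
Step 3 — volume delivered: V = 14.3987 * 6*3600 = 311013 m^3
Step 4 — area served: A = V / (depth/1000) = 311013 / 0.111 = 2802000 m^2
Therefore the field area that can be irrigated = 2802000 m^2.


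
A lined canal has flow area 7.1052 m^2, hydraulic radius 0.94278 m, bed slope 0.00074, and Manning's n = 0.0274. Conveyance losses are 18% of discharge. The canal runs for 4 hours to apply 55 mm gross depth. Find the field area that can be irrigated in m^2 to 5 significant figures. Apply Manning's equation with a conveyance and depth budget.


Approach: apply Manning's equation with a conveyance and depth budget, Q = (1/n)*A*R^(2/3)*S^(1/2); Q_field = Q*(1-loss); Area = Q_field*t/(d/1000).
Step 1 — canal discharge (Manning's equation):
  Q = (1/0.0274) * 7.1052 * 0.94278^(2/3) * 0.00074^(1/2) = 6.782376 m^3/s
Step 2 — delivered flow: Q_field = 6.782376*(1 - 18/100) = 5.561548 m^3/s
Step 3 — volume delivered: V = 5.561548 * 4*3600 = 80086.29 m^3
Step 4 — area served: A = V / (depth/1000) = 80086.29 / 0.055 = 1456100 m^2
Therefore the field area that can be irrigated = 1456100 m^2.


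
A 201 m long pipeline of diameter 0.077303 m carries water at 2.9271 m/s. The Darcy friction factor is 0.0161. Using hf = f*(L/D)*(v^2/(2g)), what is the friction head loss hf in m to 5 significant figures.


hf = 0.0161 * (201/0.077303) * (2.9271^2 / (2*9.81))
hf = 18.281 m
Therefore the friction head loss hf = 18.281 m.


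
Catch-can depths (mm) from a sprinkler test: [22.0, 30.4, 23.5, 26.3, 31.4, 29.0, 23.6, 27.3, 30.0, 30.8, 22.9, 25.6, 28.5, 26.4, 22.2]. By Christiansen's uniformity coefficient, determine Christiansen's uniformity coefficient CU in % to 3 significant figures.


Approach: apply Christiansen's uniformity coefficient, CU = (1 - mean_abs_deviation/mean)*100.
mean = 26.660 mm
mean |d_i - mean| = 2.7707 mm
CU = (1 - 2.7707/26.660)*100 = 89.6 %
Therefore Christiansen's uniformity coefficient CU = 89.6 %.


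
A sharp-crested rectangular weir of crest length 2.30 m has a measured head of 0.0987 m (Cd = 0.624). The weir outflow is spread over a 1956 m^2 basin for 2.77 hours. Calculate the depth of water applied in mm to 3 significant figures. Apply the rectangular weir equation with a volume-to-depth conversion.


Approach: apply the rectangular weir equation with a volume-to-depth conversion, Q = (2/3)*Cd*L*sqrt(2g)*H^1.5; d = Q*t/A * 1000.
Step 1 — weir discharge:
  Q = (2/3)*0.624*2.30*sqrt(2*9.81)*0.0987^1.5 = 0.13142 m^3/s
Step 2 — volume: V = 0.13142 * 2.77*3600 = 1310.5 m^3
Step 3 — depth: d = V/A * 1000 = 1310.5/1956 * 1000 = 670 mm
Therefore the depth of water applied = 670 mm.


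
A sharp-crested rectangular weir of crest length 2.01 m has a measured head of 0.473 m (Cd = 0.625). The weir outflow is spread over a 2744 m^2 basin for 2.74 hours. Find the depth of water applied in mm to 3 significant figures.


Approach: apply the rectangular weir equation with a volume-to-depth conversion, Q = (2/3)*Cd*L*sqrt(2g)*H^1.5; d = Q*t/A * 1000.
Step 1 — weir discharge:
  Q = (2/3)*0.625*2.01*sqrt(2*9.81)*0.473^1.5 = 1.2068 m^3/s
Step 2 — volume: V = 1.2068 * 2.74*3600 = 11904 m^3
Step 3 — depth: d = V/A * 1000 = 11904/2744 * 1000 = 4340 mm
Therefore the depth of water applied = 4340 mm.


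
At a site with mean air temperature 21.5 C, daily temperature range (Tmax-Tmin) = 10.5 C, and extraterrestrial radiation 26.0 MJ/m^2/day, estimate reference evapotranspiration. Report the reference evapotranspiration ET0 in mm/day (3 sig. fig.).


Approach: apply the Hargreaves-Samani method, ET0 = 0.0023*(Tmean+17.8)*sqrt(Tmax-Tmin)*0.408*Ra.
ET0 = 0.0023*(21.5+17.8)*sqrt(10.5)*0.408*26.0 = 3.11 mm/day
Therefore the reference evapotranspiration ET0 = 3.11 mm/day.


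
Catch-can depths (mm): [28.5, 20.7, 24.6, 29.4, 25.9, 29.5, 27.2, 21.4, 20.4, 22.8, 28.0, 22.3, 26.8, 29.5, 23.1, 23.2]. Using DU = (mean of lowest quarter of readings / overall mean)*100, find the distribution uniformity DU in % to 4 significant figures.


sorted lowest 4 of 16: [20.4, 20.7, 21.4, 22.3] -> mean = 21.2000 mm
overall mean = 25.2063 mm
DU = (21.2000/25.2063)*100 = 84.11 %
Therefore the distribution uniformity DU = 84.11 %.


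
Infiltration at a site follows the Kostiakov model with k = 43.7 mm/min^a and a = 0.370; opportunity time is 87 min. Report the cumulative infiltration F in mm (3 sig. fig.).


Approach: apply the Kostiakov infiltration equation, F = k*t^a.
F = 43.7 * 87^0.370 = 228 mm
Therefore the cumulative infiltration F = 228 mm.


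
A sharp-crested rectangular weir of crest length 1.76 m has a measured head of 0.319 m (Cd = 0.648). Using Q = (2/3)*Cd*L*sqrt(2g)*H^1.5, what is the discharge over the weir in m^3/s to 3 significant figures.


Q = (2/3)*0.648*1.76*sqrt(2*9.81)*0.319^1.5 = 0.607 m^3/s
Therefore the discharge over the weir = 0.607 m^3/s.


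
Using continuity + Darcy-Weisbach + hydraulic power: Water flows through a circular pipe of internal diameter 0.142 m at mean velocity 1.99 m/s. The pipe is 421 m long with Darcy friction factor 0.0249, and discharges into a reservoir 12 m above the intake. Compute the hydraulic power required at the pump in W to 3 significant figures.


Approach: apply continuity + Darcy-Weisbach + hydraulic power, Q = A*v; hf = f*(L/D)*(v^2/(2g)); H = static + hf; P = rho*g*Q*H.
Step 1 — flow rate (continuity, Q = A*v):
  A = pi*(0.142/2)^2 = 0.015837 m^2
  Q = 0.015837 * 1.99 = 0.031515 m^3/s
Step 2 — friction head loss (Darcy-Weisbach):
  hf = 0.0249 * (421/0.142) * (1.99^2 / (2*9.81))
  hf = 14.900 m
Step 3 — total head: H = 12 + 14.900 = 26.900 m
Step 4 — hydraulic power (P = rho*g*Q*H):
  P = 1000 * 9.81 * 0.031515 * 26.900 = 8320 W
Therefore the hydraulic power required at the pump = 8320 W.


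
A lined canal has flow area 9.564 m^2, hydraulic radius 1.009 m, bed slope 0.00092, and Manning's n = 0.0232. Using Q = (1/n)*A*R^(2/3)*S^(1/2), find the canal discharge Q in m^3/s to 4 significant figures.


Q = (1/0.0232) * 9.564 * 1.009^(2/3) * 0.00092^(1/2) = 12.58 m^3/s
Therefore the canal discharge Q = 12.58 m^3/s.


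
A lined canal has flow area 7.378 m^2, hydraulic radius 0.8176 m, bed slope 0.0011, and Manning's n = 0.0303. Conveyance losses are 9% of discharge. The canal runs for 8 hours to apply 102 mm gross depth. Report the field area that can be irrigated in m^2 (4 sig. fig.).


Approach: apply Manning's equation with a conveyance and depth budget, Q = (1/n)*A*R^(2/3)*S^(1/2); Q_field = Q*(1-loss); Area = Q_field*t/(d/1000).
Step 1 — canal discharge (Manning's equation):
  Q = (1/0.0303) * 7.378 * 0.8176^(2/3) * 0.0011^(1/2) = 7.06133 m^3/s
Step 2 — delivered flow: Q_field = 7.06133*(1 - 9/100) = 6.42581 m^3/s
Step 3 — volume delivered: V = 6.42581 * 8*3600 = 185063 m^3
Step 4 — area served: A = V / (depth/1000) = 185063 / 0.102 = 1814000 m^2
Therefore the field area that can be irrigated = 1814000 m^2.


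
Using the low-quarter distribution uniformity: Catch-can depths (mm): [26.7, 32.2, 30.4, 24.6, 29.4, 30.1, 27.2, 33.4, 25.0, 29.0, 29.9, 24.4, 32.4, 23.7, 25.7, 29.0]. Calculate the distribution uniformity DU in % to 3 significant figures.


Approach: apply the low-quarter distribution uniformity, DU = (mean of lowest quarter of readings / overall mean)*100.
sorted lowest 4 of 16: [23.7, 24.4, 24.6, 25.0] -> mean = 24.425 mm
overall mean = 28.319 mm
DU = (24.425/28.319)*100 = 86.3 %
Therefore the distribution uniformity DU = 86.3 %.


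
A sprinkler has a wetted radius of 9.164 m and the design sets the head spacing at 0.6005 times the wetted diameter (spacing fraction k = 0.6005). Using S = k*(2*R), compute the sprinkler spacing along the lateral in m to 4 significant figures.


S = 0.6005 * (2 * 9.164) = 11.01 m
Therefore the sprinkler spacing along the lateral = 11.01 m.


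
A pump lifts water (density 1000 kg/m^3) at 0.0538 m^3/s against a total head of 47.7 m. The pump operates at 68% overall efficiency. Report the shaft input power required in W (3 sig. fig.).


Approach: apply hydraulic power then efficiency conversion, P = rho*g*Q*H; P_in = P/eta.
Step 1 — hydraulic power (P = rho*g*Q*H):
  P = 1000 * 9.81 * 0.0538 * 47.7 = 25175 W
Step 2 — input power: P_in = P/eta = 25175 / 0.68 = 37000 W
Therefore the shaft input power required = 37000 W.


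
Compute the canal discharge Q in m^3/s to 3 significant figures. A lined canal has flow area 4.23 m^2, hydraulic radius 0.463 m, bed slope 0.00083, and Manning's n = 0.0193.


Approach: apply Manning's equation, Q = (1/n)*A*R^(2/3)*S^(1/2).
Q = (1/0.0193) * 4.23 * 0.463^(2/3) * 0.00083^(1/2) = 3.78 m^3/s
Therefore the canal discharge Q = 3.78 m^3/s.


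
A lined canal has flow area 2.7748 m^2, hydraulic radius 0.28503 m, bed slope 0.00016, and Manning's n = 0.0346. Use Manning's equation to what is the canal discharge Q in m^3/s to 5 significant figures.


Approach: apply Manning's equation, Q = (1/n)*A*R^(2/3)*S^(1/2).
Q = (1/0.0346) * 2.7748 * 0.28503^(2/3) * 0.00016^(1/2) = 0.43935 m^3/s
Therefore the canal discharge Q = 0.43935 m^3/s.


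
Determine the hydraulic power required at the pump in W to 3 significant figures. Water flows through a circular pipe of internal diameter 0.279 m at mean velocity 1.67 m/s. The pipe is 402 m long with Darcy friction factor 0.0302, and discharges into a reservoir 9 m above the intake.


Approach: apply continuity + Darcy-Weisbach + hydraulic power, Q = A*v; hf = f*(L/D)*(v^2/(2g)); H = static + hf; P = rho*g*Q*H.
Step 1 — flow rate (continuity, Q = A*v):
  A = pi*(0.279/2)^2 = 0.061136 m^2
  Q = 0.061136 * 1.67 = 0.10210 m^3/s
Step 2 — friction head loss (Darcy-Weisbach):
  hf = 0.0302 * (402/0.279) * (1.67^2 / (2*9.81))
  hf = 6.1853 m
Step 3 — total head: H = 9 + 6.1853 = 15.185 m
Step 4 — hydraulic power (P = rho*g*Q*H):
  P = 1000 * 9.81 * 0.10210 * 15.185 = 15200 W
Therefore the hydraulic power required at the pump = 15200 W.


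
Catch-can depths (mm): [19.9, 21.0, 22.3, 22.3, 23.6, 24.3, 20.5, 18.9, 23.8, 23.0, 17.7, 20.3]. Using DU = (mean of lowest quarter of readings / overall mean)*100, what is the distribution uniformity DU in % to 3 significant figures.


sorted lowest 3 of 12: [17.7, 18.9, 19.9] -> mean = 18.833 mm
overall mean = 21.467 mm
DU = (18.833/21.467)*100 = 87.7 %
Therefore the distribution uniformity DU = 87.7 %.


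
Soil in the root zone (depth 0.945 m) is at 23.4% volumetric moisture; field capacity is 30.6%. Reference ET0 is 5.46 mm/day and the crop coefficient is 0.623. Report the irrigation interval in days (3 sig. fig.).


Approach: apply soil-water budget scheduling, SMD = (FC-theta)/100*depth*1000; ETc = ET0*Kc; interval = SMD/ETc.
Step 1 — soil moisture deficit:
  SMD = (30.6 - 23.4)/100 * 0.945 * 1000 = 68.040 mm
Step 2 — daily crop ET (ETc = ET0*Kc):
  ETc = 5.46 * 0.623 = 3.4016 mm/day
Step 3 — irrigation interval (SMD/ETc):
  interval = 68.040 / 3.4016 = 20.0 days
Therefore the irrigation interval = 20.0 days.


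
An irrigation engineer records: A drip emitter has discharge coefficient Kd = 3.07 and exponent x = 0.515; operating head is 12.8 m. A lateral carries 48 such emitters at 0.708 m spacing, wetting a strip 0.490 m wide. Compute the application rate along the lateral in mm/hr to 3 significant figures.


Approach: apply the emitter equation with a lateral mass balance, q = Kd*h^x; Q = n*q; rate = Q/(n*spacing*width).
Step 1 — single emitter flow (q = Kd*h^x):
  q = 3.07 * 12.8^0.515 = 11.412 L/hr
Step 2 — total lateral flow: Q = 48 * 11.412 = 547.76 L/hr
Step 3 — wetted area: A = 48 * 0.708 * 0.490 = 16.652 m^2
Step 4 — application rate: Q/A = 547.76/16.652 = 32.9 mm/hr
Therefore the application rate along the lateral = 32.9 mm/hr.


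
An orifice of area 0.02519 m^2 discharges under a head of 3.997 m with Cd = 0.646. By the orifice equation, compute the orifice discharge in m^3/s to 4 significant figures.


Approach: apply the orifice equation, Q = Cd*A*sqrt(2*g*h).
Q = 0.646 * 0.02519 * sqrt(2*9.81*3.997) = 0.1441 m^3/s
Therefore the orifice discharge = 0.1441 m^3/s.


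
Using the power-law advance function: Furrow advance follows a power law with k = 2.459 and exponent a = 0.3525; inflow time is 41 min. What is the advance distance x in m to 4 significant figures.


Approach: apply the power-law advance function, x = k*t^a.
x = 2.459 * 41^0.3525 = 9.105 m
Therefore the advance distance x = 9.105 m.


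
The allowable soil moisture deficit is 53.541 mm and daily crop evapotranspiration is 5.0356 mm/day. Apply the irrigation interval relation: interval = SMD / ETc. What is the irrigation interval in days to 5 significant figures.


interval = 53.541 / 5.0356 = 10.632 days
Therefore the irrigation interval = 10.632 days.


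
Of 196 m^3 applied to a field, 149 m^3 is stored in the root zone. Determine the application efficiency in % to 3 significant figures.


Approach: apply the application efficiency ratio, Ea = (stored/applied)*100.
Ea = (149/196)*100 = 76.0 %
Therefore the application efficiency = 76.0 %.


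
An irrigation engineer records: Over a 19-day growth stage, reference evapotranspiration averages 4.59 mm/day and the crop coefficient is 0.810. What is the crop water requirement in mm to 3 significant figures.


Approach: apply the crop water requirement relation, CWR = ET0 * Kc * days.
CWR = 4.59 * 0.810 * 19 = 70.6 mm
Therefore the crop water requirement = 70.6 mm.


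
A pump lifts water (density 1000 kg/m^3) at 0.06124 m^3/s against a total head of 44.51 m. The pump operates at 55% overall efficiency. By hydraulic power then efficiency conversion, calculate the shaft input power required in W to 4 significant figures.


Approach: apply hydraulic power then efficiency conversion, P = rho*g*Q*H; P_in = P/eta.
Step 1 — hydraulic power (P = rho*g*Q*H):
  P = 1000 * 9.81 * 0.06124 * 44.51 = 26740.0 W
Step 2 — input power: P_in = P/eta = 26740.0 / 0.55 = 48620 W
Therefore the shaft input power required = 48620 W.


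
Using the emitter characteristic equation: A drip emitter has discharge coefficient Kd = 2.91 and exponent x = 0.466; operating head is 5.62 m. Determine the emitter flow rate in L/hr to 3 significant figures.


Approach: apply the emitter characteristic equation, q = Kd * h^x.
q = 2.91 * 5.62^0.466 = 6.51 L/hr
Therefore the emitter flow rate = 6.51 L/hr.


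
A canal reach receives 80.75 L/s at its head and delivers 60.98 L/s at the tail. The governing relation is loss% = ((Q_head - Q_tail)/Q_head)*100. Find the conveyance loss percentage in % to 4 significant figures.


loss = ((80.75 - 60.98)/80.75)*100 = 24.48 %
Therefore the conveyance loss percentage = 24.48 %.


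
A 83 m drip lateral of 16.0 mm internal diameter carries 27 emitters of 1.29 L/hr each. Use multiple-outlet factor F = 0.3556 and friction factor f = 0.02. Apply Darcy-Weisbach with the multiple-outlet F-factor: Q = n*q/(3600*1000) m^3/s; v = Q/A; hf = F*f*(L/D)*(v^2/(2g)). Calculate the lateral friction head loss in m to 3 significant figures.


Q = 27*1.29/(3600*1000) = 9.6750e-06 m^3/s
A = pi*(16.0e-3/2)^2 = 2.0106e-04 m^2, so v = Q/A = 0.048120 m/s
hf = 0.3556*0.02*(83/0.0160)*(0.048120^2/(2*9.81)) = 0.00435 m
Therefore the lateral friction head loss = 0.00435 m.


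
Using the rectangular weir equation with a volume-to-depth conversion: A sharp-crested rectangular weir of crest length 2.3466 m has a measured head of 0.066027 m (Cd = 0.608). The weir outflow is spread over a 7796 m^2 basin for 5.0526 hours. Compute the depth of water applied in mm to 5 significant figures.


Approach: apply the rectangular weir equation with a volume-to-depth conversion, Q = (2/3)*Cd*L*sqrt(2g)*H^1.5; d = Q*t/A * 1000.
Step 1 — weir discharge:
  Q = (2/3)*0.608*2.3466*sqrt(2*9.81)*0.066027^1.5 = 0.07147978 m^3/s
Step 2 — volume: V = 0.07147978 * 5.0526*3600 = 1300.172 m^3
Step 3 — depth: d = V/A * 1000 = 1300.172/7796 * 1000 = 166.77 mm
Therefore the depth of water applied = 166.77 mm.


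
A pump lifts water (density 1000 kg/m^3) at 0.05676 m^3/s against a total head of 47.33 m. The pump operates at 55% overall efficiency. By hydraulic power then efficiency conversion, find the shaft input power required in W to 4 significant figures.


Approach: apply hydraulic power then efficiency conversion, P = rho*g*Q*H; P_in = P/eta.
Step 1 — hydraulic power (P = rho*g*Q*H):
  P = 1000 * 9.81 * 0.05676 * 47.33 = 26354.1 W
Step 2 — input power: P_in = P/eta = 26354.1 / 0.55 = 47920 W
Therefore the shaft input power required = 47920 W.


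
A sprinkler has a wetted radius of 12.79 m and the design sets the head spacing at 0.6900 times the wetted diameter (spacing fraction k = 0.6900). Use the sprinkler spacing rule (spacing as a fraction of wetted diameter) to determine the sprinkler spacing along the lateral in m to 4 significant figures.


Approach: apply the sprinkler spacing rule (spacing as a fraction of wetted diameter), S = k*(2*R).
S = 0.6900 * (2 * 12.79) = 17.65 m
Therefore the sprinkler spacing along the lateral = 17.65 m.


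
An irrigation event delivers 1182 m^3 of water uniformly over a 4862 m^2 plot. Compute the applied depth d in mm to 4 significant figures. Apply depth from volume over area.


Approach: apply depth from volume over area, d = (V/A)*1000.
d = (1182 / 4862) * 1000 = 243.1 mm
Therefore the applied depth d = 243.1 mm.


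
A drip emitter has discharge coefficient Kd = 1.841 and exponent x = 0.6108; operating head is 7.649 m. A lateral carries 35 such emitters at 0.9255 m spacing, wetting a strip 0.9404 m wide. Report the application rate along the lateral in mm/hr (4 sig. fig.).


Approach: apply the emitter equation with a lateral mass balance, q = Kd*h^x; Q = n*q; rate = Q/(n*spacing*width).
Step 1 — single emitter flow (q = Kd*h^x):
  q = 1.841 * 7.649^0.6108 = 6.37910 L/hr
Step 2 — total lateral flow: Q = 35 * 6.37910 = 223.269 L/hr
Step 3 — wetted area: A = 35 * 0.9255 * 0.9404 = 30.4619 m^2
Step 4 — application rate: Q/A = 223.269/30.4619 = 7.329 mm/hr
Therefore the application rate along the lateral = 7.329 mm/hr.


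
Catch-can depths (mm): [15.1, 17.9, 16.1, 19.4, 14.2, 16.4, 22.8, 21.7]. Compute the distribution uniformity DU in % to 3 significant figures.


Approach: apply the low-quarter distribution uniformity, DU = (mean of lowest quarter of readings / overall mean)*100.
sorted lowest 2 of 8: [14.2, 15.1] -> mean = 14.650 mm
overall mean = 17.950 mm
DU = (14.650/17.950)*100 = 81.6 %
Therefore the distribution uniformity DU = 81.6 %.


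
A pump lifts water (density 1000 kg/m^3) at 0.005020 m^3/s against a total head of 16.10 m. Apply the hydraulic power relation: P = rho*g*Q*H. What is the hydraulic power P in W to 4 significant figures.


P = 1000 * 9.81 * 0.005020 * 16.10 = 792.9 W
Therefore the hydraulic power P = 792.9 W.


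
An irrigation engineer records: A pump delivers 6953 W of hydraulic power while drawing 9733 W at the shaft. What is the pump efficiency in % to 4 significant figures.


Approach: apply the efficiency ratio, eta = (P_out/P_in)*100.
eta = (6953 / 9733) * 100 = 71.44 %
Therefore the pump efficiency = 71.44 %.


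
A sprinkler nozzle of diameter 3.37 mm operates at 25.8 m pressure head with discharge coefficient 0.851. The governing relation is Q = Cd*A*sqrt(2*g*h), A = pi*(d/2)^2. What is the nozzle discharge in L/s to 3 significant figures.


A = pi*(3.37e-3/2)^2 = 8.9197e-06 m^2
Q = 0.851 * 8.9197e-06 * sqrt(2*9.81*25.8) * 1000 = 0.171 L/s
Therefore the nozzle discharge = 0.171 L/s.


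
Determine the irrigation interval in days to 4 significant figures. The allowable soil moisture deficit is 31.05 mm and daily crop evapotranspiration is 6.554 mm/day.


Approach: apply the irrigation interval relation, interval = SMD / ETc.
interval = 31.05 / 6.554 = 4.738 days
Therefore the irrigation interval = 4.738 days.


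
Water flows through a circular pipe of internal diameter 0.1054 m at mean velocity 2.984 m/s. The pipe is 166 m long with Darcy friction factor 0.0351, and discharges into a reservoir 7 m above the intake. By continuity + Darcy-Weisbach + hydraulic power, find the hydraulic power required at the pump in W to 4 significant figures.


Approach: apply continuity + Darcy-Weisbach + hydraulic power, Q = A*v; hf = f*(L/D)*(v^2/(2g)); H = static + hf; P = rho*g*Q*H.
Step 1 — flow rate (continuity, Q = A*v):
  A = pi*(0.1054/2)^2 = 0.00872511 m^2
  Q = 0.00872511 * 2.984 = 0.0260357 m^3/s
Step 2 — friction head loss (Darcy-Weisbach):
  hf = 0.0351 * (166/0.1054) * (2.984^2 / (2*9.81))
  hf = 25.0884 m
Step 3 — total head: H = 7 + 25.0884 = 32.0884 m
Step 4 — hydraulic power (P = rho*g*Q*H):
  P = 1000 * 9.81 * 0.0260357 * 32.0884 = 8196 W
Therefore the hydraulic power required at the pump = 8196 W.


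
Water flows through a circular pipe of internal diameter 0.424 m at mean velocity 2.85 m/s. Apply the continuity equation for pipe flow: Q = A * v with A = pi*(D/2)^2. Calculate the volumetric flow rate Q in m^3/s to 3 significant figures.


A = pi*(0.424/2)^2 = 0.14120 m^2
Q = 0.14120 * 2.85 = 0.402 m^3/s
Therefore the volumetric flow rate Q = 0.402 m^3/s.


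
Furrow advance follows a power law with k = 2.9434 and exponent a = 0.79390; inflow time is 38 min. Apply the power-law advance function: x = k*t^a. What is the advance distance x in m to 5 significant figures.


x = 2.9434 * 38^0.79390 = 52.849 m
Therefore the advance distance x = 52.849 m.


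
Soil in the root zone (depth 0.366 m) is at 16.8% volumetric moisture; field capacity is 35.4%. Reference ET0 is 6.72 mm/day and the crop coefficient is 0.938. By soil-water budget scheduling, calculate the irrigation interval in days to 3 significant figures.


Approach: apply soil-water budget scheduling, SMD = (FC-theta)/100*depth*1000; ETc = ET0*Kc; interval = SMD/ETc.
Step 1 — soil moisture deficit:
  SMD = (35.4 - 16.8)/100 * 0.366 * 1000 = 68.076 mm
Step 2 — daily crop ET (ETc = ET0*Kc):
  ETc = 6.72 * 0.938 = 6.3034 mm/day
Step 3 — irrigation interval (SMD/ETc):
  interval = 68.076 / 6.3034 = 10.8 days
Therefore the irrigation interval = 10.8 days.


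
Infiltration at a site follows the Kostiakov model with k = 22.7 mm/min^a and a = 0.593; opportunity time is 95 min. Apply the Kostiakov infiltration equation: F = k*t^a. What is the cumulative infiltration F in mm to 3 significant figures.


F = 22.7 * 95^0.593 = 338 mm
Therefore the cumulative infiltration F = 338 mm.


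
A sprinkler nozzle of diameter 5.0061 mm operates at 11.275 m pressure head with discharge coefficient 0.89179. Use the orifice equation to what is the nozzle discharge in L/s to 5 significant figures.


Approach: apply the orifice equation, Q = Cd*A*sqrt(2*g*h), A = pi*(d/2)^2.
A = pi*(5.0061e-3/2)^2 = 1.968289e-05 m^2
Q = 0.89179 * 1.968289e-05 * sqrt(2*9.81*11.275) * 1000 = 0.26107 L/s
Therefore the nozzle discharge = 0.26107 L/s.


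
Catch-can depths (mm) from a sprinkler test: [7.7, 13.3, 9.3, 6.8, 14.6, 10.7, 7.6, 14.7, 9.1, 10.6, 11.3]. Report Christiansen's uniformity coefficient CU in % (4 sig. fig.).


Approach: apply Christiansen's uniformity coefficient, CU = (1 - mean_abs_deviation/mean)*100.
mean = 10.5182 mm
mean |d_i - mean| = 2.19835 mm
CU = (1 - 2.19835/10.5182)*100 = 79.10 %
Therefore Christiansen's uniformity coefficient CU = 79.10 %.


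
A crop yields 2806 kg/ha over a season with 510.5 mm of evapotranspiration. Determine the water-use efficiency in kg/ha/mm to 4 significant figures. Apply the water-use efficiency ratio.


Approach: apply the water-use efficiency ratio, WUE = yield/ET.
WUE = 2806 / 510.5 = 5.497 kg/ha/mm
Therefore the water-use efficiency = 5.497 kg/ha/mm.


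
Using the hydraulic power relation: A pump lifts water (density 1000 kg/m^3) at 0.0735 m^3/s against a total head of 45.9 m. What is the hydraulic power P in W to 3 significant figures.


Approach: apply the hydraulic power relation, P = rho*g*Q*H.
P = 1000 * 9.81 * 0.0735 * 45.9 = 33100 W
Therefore the hydraulic power P = 33100 W.


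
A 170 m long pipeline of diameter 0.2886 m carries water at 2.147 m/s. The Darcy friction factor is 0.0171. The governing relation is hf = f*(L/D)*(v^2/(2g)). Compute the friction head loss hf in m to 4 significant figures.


hf = 0.0171 * (170/0.2886) * (2.147^2 / (2*9.81))
hf = 2.367 m
Therefore the friction head loss hf = 2.367 m.


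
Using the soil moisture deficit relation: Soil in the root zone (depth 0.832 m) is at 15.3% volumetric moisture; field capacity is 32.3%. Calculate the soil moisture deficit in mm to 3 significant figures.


Approach: apply the soil moisture deficit relation, SMD = (FC - theta)/100 * depth * 1000.
SMD = (32.3 - 15.3)/100 * 0.832 * 1000 = 141 mm
Therefore the soil moisture deficit = 141 mm.


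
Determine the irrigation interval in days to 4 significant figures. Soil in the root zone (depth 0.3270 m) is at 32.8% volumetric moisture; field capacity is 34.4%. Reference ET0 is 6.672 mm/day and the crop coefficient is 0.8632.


Approach: apply soil-water budget scheduling, SMD = (FC-theta)/100*depth*1000; ETc = ET0*Kc; interval = SMD/ETc.
Step 1 — soil moisture deficit:
  SMD = (34.4 - 32.8)/100 * 0.3270 * 1000 = 5.23200 mm
Step 2 — daily crop ET (ETc = ET0*Kc):
  ETc = 6.672 * 0.8632 = 5.75927 mm/day
Step 3 — irrigation interval (SMD/ETc):
  interval = 5.23200 / 5.75927 = 0.9084 days
Therefore the irrigation interval = 0.9084 days.


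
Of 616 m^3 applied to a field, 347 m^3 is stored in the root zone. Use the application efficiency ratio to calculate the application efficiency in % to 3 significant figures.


Approach: apply the application efficiency ratio, Ea = (stored/applied)*100.
Ea = (347/616)*100 = 56.3 %
Therefore the application efficiency = 56.3 %.


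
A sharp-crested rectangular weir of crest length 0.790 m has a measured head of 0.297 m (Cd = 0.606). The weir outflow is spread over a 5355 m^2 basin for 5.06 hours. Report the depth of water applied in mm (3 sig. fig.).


Approach: apply the rectangular weir equation with a volume-to-depth conversion, Q = (2/3)*Cd*L*sqrt(2g)*H^1.5; d = Q*t/A * 1000.
Step 1 — weir discharge:
  Q = (2/3)*0.606*0.790*sqrt(2*9.81)*0.297^1.5 = 0.22882 m^3/s
Step 2 — volume: V = 0.22882 * 5.06*3600 = 4168.2 m^3
Step 3 — depth: d = V/A * 1000 = 4168.2/5355 * 1000 = 778 mm
Therefore the depth of water applied = 778 mm.


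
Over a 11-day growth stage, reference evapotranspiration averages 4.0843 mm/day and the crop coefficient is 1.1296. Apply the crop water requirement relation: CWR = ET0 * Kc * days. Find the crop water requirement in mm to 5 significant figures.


CWR = 4.0843 * 1.1296 * 11 = 50.750 mm
Therefore the crop water requirement = 50.750 mm.


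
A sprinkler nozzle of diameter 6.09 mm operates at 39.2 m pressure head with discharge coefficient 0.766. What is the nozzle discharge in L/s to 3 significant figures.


Approach: apply the orifice equation, Q = Cd*A*sqrt(2*g*h), A = pi*(d/2)^2.
A = pi*(6.09e-3/2)^2 = 2.9129e-05 m^2
Q = 0.766 * 2.9129e-05 * sqrt(2*9.81*39.2) * 1000 = 0.619 L/s
Therefore the nozzle discharge = 0.619 L/s.


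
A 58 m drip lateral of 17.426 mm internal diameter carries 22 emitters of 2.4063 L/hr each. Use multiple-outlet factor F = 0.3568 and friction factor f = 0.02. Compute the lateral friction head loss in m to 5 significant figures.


Approach: apply Darcy-Weisbach with the multiple-outlet F-factor, Q = n*q/(3600*1000) m^3/s; v = Q/A; hf = F*f*(L/D)*(v^2/(2g)).
Q = 22*2.4063/(3600*1000) = 1.470517e-05 m^3/s
A = pi*(17.426e-3/2)^2 = 2.384983e-04 m^2, so v = Q/A = 0.06165732 m/s
hf = 0.3568*0.02*(58/0.017426)*(0.06165732^2/(2*9.81)) = 0.0046021 m
Therefore the lateral friction head loss = 0.0046021 m.


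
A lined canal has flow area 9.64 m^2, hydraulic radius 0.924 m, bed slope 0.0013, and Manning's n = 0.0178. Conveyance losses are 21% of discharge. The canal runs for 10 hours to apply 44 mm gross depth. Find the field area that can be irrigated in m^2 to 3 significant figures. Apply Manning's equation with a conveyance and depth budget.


Approach: apply Manning's equation with a conveyance and depth budget, Q = (1/n)*A*R^(2/3)*S^(1/2); Q_field = Q*(1-loss); Area = Q_field*t/(d/1000).
Step 1 — canal discharge (Manning's equation):
  Q = (1/0.0178) * 9.64 * 0.924^(2/3) * 0.0013^(1/2) = 18.524 m^3/s
Step 2 — delivered flow: Q_field = 18.524*(1 - 21/100) = 14.634 m^3/s
Step 3 — volume delivered: V = 14.634 * 10*3600 = 526830 m^3
Step 4 — area served: A = V / (depth/1000) = 526830 / 0.044 = 12000000 m^2
Therefore the field area that can be irrigated = 12000000 m^2.


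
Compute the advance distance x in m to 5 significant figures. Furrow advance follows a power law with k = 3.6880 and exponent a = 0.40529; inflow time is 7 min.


Approach: apply the power-law advance function, x = k*t^a.
x = 3.6880 * 7^0.40529 = 8.1152 m
Therefore the advance distance x = 8.1152 m.


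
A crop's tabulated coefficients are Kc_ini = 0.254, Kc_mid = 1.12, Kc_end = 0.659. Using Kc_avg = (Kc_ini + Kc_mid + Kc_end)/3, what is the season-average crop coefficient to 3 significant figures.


Kc_avg = (0.254 + 1.12 + 0.659)/3 = 0.678
Therefore the season-average crop coefficient = 0.678.


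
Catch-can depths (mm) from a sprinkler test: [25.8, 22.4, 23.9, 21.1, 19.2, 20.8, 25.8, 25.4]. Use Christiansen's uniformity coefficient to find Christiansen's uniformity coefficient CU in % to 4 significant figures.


Approach: apply Christiansen's uniformity coefficient, CU = (1 - mean_abs_deviation/mean)*100.
mean = 23.0500 mm
mean |d_i - mean| = 2.17500 mm
CU = (1 - 2.17500/23.0500)*100 = 90.56 %
Therefore Christiansen's uniformity coefficient CU = 90.56 %.


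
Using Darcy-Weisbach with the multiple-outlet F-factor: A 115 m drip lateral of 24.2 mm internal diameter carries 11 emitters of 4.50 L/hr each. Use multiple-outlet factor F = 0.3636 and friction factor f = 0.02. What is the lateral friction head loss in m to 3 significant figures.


Approach: apply Darcy-Weisbach with the multiple-outlet F-factor, Q = n*q/(3600*1000) m^3/s; v = Q/A; hf = F*f*(L/D)*(v^2/(2g)).
Q = 11*4.50/(3600*1000) = 1.3750e-05 m^3/s
A = pi*(24.2e-3/2)^2 = 4.5996e-04 m^2, so v = Q/A = 0.029894 m/s
hf = 0.3636*0.02*(115/0.0242)*(0.029894^2/(2*9.81)) = 0.00157 m
Therefore the lateral friction head loss = 0.00157 m.


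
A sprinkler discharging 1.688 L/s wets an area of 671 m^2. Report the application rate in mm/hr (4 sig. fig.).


Approach: apply the application rate relation, rate = (Q/A)*3600.
rate = (1.688 / 671) * 3600 = 9.056 mm/hr
Therefore the application rate = 9.056 mm/hr.
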